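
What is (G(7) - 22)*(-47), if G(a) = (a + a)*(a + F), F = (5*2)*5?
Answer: -36472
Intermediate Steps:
F = 50 (F = 10*5 = 50)
G(a) = 2*a*(50 + a) (G(a) = (a + a)*(a + 50) = (2*a)*(50 + a) = 2*a*(50 + a))
(G(7) - 22)*(-47) = (2*7*(50 + 7) - 22)*(-47) = (2*7*57 - 22)*(-47) = (798 - 22)*(-47) = 776*(-47) = -36472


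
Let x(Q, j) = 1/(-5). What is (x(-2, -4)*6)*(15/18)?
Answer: -1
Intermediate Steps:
x(Q, j) = -⅕
(x(-2, -4)*6)*(15/18) = (-⅕*6)*(15/18) = -18/18 = -6/5*⅚ = -1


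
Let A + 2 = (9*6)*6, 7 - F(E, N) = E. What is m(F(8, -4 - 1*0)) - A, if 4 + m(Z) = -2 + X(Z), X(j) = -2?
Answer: -330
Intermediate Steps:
F(E, N) = 7 - E
A = 322 (A = -2 + (9*6)*6 = -2 + 54*6 = -2 + 324 = 322)
m(Z) = -8 (m(Z) = -4 + (-2 - 2) = -4 - 4 = -8)
m(F(8, -4 - 1*0)) - A = -8 - 1*322 = -8 - 322 = -330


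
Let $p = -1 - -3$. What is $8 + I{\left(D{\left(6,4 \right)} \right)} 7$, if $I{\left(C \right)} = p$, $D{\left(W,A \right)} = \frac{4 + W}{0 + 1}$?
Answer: $22$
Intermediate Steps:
$D{\left(W,A \right)} = 4 + W$ ($D{\left(W,A \right)} = \frac{4 + W}{1} = \left(4 + W\right) 1 = 4 + W$)
$p = 2$ ($p = -1 + 3 = 2$)
$I{\left(C \right)} = 2$
$8 + I{\left(D{\left(6,4 \right)} \right)} 7 = 8 + 2 \cdot 7 = 8 + 14 = 22$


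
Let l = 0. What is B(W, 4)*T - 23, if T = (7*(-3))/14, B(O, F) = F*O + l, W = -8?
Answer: 25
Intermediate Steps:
B(O, F) = F*O (B(O, F) = F*O + 0 = F*O)
T = -3/2 (T = -21*1/14 = -3/2 ≈ -1.5000)
B(W, 4)*T - 23 = (4*(-8))*(-3/2) - 23 = -32*(-3/2) - 23 = 48 - 23 = 25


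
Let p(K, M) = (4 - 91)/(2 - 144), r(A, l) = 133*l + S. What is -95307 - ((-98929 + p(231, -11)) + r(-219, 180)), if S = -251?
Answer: -2849601/142 ≈ -20068.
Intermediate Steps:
r(A, l) = -251 + 133*l (r(A, l) = 133*l - 251 = -251 + 133*l)
p(K, M) = 87/142 (p(K, M) = -87/(-142) = -87*(-1/142) = 87/142)
-95307 - ((-98929 + p(231, -11)) + r(-219, 180)) = -95307 - ((-98929 + 87/142) + (-251 + 133*180)) = -95307 - (-14047831/142 + (-251 + 23940)) = -95307 - (-14047831/142 + 23689) = -95307 - 1*(-10683993/142) = -95307 + 10683993/142 = -2849601/142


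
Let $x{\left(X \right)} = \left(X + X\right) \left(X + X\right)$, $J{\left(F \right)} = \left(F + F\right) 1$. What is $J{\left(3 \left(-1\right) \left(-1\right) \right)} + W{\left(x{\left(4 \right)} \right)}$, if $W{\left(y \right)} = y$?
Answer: $70$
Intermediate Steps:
$J{\left(F \right)} = 2 F$ ($J{\left(F \right)} = 2 F 1 = 2 F$)
$x{\left(X \right)} = 4 X^{2}$ ($x{\left(X \right)} = 2 X 2 X = 4 X^{2}$)
$J{\left(3 \left(-1\right) \left(-1\right) \right)} + W{\left(x{\left(4 \right)} \right)} = 2 \cdot 3 \left(-1\right) \left(-1\right) + 4 \cdot 4^{2} = 2 \left(\left(-3\right) \left(-1\right)\right) + 4 \cdot 16 = 2 \cdot 3 + 64 = 6 + 64 = 70$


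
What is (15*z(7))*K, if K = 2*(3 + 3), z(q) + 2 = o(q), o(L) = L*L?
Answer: 8460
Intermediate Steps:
o(L) = L²
z(q) = -2 + q²
K = 12 (K = 2*6 = 12)
(15*z(7))*K = (15*(-2 + 7²))*12 = (15*(-2 + 49))*12 = (15*47)*12 = 705*12 = 8460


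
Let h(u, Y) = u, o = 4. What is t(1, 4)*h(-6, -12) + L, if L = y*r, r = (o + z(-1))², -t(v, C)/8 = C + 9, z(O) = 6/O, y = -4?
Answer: 608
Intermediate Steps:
t(v, C) = -72 - 8*C (t(v, C) = -8*(C + 9) = -8*(9 + C) = -72 - 8*C)
r = 4 (r = (4 + 6/(-1))² = (4 + 6*(-1))² = (4 - 6)² = (-2)² = 4)
L = -16 (L = -4*4 = -16)
t(1, 4)*h(-6, -12) + L = (-72 - 8*4)*(-6) - 16 = (-72 - 32)*(-6) - 16 = -104*(-6) - 16 = 624 - 16 = 608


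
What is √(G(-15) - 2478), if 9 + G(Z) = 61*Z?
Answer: 9*I*√42 ≈ 58.327*I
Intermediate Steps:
G(Z) = -9 + 61*Z
√(G(-15) - 2478) = √((-9 + 61*(-15)) - 2478) = √((-9 - 915) - 2478) = √(-924 - 2478) = √(-3402) = 9*I*√42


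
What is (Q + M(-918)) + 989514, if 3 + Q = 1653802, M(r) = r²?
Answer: 3486037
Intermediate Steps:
Q = 1653799 (Q = -3 + 1653802 = 1653799)
(Q + M(-918)) + 989514 = (1653799 + (-918)²) + 989514 = (1653799 + 842724) + 989514 = 2496523 + 989514 = 3486037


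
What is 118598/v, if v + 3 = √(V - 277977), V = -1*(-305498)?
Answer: 9363/724 + 3121*√27521/724 ≈ 728.07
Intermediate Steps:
V = 305498
v = -3 + √27521 (v = -3 + √(305498 - 277977) = -3 + √27521 ≈ 162.89)
118598/v = 118598/(-3 + √27521)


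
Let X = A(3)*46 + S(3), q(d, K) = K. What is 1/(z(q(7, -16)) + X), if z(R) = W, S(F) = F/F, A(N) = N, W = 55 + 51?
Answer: 1/245 ≈ 0.0040816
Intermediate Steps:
W = 106
S(F) = 1
X = 139 (X = 3*46 + 1 = 138 + 1 = 139)
z(R) = 106
1/(z(q(7, -16)) + X) = 1/(106 + 139) = 1/245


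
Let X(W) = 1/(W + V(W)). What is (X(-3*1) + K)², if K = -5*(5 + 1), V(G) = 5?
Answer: 3481/4 ≈ 870.25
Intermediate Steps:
X(W) = 1/(5 + W) (X(W) = 1/(W + 5) = 1/(5 + W))
K = -30 (K = -5*6 = -30)
(X(-3*1) + K)² = (1/(5 - 3*1) - 30)² = (1/(5 - 3) - 30)² = (1/2 - 30)² = (½ - 30)² = (-59/2)² = 3481/4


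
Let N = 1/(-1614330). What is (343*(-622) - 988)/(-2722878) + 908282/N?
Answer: -1996232916283338173/1361439 ≈ -1.4663e+12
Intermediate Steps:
N = -1/1614330 ≈ -6.1945e-7
(343*(-622) - 988)/(-2722878) + 908282/N = (343*(-622) - 988)/(-2722878) + 908282/(-1/1614330) = (-213346 - 988)*(-1/2722878) + 908282*(-1614330) = -214334*(-1/2722878) - 1466266881060 = 107167/1361439 - 1466266881060 = -1996232916283338173/1361439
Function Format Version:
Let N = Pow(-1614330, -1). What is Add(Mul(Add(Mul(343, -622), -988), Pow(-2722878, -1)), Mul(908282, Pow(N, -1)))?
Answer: Rational(-1996232916283338173, 1361439) ≈ -1.4663e+12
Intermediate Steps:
N = Rational(-1, 1614330) ≈ -6.1945e-7
Add(Mul(Add(Mul(343, -622), -988), Pow(-2722878, -1)), Mul(908282, Pow(N, -1))) = Add(Mul(Add(Mul(343, -622), -988), Pow(-2722878, -1)), Mul(908282, Pow(Rational(-1, 1614330), -1))) = Add(Mul(Add(-213346, -988), Rational(-1, 2722878)), Mul(908282, -1614330)) = Add(Mul(-214334, Rational(-1, 2722878)), -1466266881060) = Add(Rational(107167, 1361439), -1466266881060) = Rational(-1996232916283338173, 1361439)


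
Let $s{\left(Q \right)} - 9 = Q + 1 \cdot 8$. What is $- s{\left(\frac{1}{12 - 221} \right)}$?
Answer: $- \frac{3552}{209} \approx -16.995$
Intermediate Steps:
$s{\left(Q \right)} = 17 + Q$ ($s{\left(Q \right)} = 9 + \left(Q + 1 \cdot 8\right) = 9 + \left(Q + 8\right) = 9 + \left(8 + Q\right) = 17 + Q$)
$- s{\left(\frac{1}{12 - 221} \right)} = - (17 + \frac{1}{12 - 221}) = - (17 + \frac{1}{-209}) = - (17 - \frac{1}{209}) = \left(-1\right) \frac{3552}{209} = - \frac{3552}{209}$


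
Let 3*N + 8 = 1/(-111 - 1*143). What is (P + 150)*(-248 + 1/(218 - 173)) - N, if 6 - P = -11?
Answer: -473311967/11430 ≈ -41410.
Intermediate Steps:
P = 17 (P = 6 - 1*(-11) = 6 + 11 = 17)
N = -2033/762 (N = -8/3 + 1/(3*(-111 - 1*143)) = -8/3 + 1/(3*(-111 - 143)) = -8/3 + (⅓)/(-254) = -8/3 + (⅓)*(-1/254) = -8/3 - 1/762 = -2033/762 ≈ -2.6680)
(P + 150)*(-248 + 1/(218 - 173)) - N = (17 + 150)*(-248 + 1/(218 - 173)) - 1*(-2033/762) = 167*(-248 + 1/45) + 2033/762 = 167*(-11159/45) + 2033/762 = -1863553/45 + 2033/762 = -473311967/11430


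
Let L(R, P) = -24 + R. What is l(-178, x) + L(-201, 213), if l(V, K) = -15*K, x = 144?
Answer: -2385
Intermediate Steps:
l(-178, x) + L(-201, 213) = -15*144 + (-24 - 201) = -2160 - 225 = -2385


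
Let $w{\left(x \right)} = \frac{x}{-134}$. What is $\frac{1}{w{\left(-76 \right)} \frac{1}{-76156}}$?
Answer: $- \frac{2551226}{19} \approx -1.3428 \cdot 10^{5}$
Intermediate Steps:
$w{\left(x \right)} = - \frac{x}{134}$ ($w{\left(x \right)} = x \left(- \frac{1}{134}\right) = - \frac{x}{134}$)
$\frac{1}{w{\left(-76 \right)} \frac{1}{-76156}} = \frac{1}{\left(- \frac{1}{134}\right) \left(-76\right) \frac{1}{-76156}} = \frac{1}{\frac{38}{67} \left(- \frac{1}{76156}\right)} = \frac{1}{- \frac{19}{2551226}} = - \frac{2551226}{19}$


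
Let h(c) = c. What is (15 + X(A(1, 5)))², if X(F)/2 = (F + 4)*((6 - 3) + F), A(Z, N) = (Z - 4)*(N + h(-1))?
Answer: 25281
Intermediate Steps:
A(Z, N) = (-1 + N)*(-4 + Z) (A(Z, N) = (Z - 4)*(N - 1) = (-4 + Z)*(-1 + N) = (-1 + N)*(-4 + Z))
X(F) = 2*(3 + F)*(4 + F) (X(F) = 2*((F + 4)*((6 - 3) + F)) = 2*((4 + F)*(3 + F)) = 2*((3 + F)*(4 + F)) = 2*(3 + F)*(4 + F))
(15 + X(A(1, 5)))² = (15 + (24 + 2*(4 - 1*1 - 4*5 + 5*1)² + 14*(4 - 1*1 - 4*5 + 5*1)))² = (15 + (24 + 2*(4 - 1 - 20 + 5)² + 14*(4 - 1 - 20 + 5)))² = (15 + (24 + 2*(-12)² + 14*(-12)))² = (15 + (24 + 2*144 - 168))² = (15 + (24 + 288 - 168))² = (15 + 144)² = 159² = 25281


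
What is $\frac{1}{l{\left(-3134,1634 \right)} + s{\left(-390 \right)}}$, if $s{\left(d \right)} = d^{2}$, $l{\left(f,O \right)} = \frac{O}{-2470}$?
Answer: $\frac{65}{9886457} \approx 6.5746 \cdot 10^{-6}$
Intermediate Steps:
$l{\left(f,O \right)} = - \frac{O}{2470}$ ($l{\left(f,O \right)} = O \left(- \frac{1}{2470}\right) = - \frac{O}{2470}$)
$\frac{1}{l{\left(-3134,1634 \right)} + s{\left(-390 \right)}} = \frac{1}{\left(- \frac{1}{2470}\right) 1634 + \left(-390\right)^{2}} = \frac{1}{- \frac{43}{65} + 152100} = \frac{1}{\frac{9886457}{65}} = \frac{65}{9886457}$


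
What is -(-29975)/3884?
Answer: 29975/3884 ≈ 7.7176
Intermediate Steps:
-(-29975)/3884 = -5*(-5995/3884) = 29975/3884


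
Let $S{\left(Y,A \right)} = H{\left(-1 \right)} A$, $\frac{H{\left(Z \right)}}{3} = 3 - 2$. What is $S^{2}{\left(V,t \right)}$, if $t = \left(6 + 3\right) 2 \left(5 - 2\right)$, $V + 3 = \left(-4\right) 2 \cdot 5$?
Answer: $26244$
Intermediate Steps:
$H{\left(Z \right)} = 3$ ($H{\left(Z \right)} = 3 \left(3 - 2\right) = 3 \cdot 1 = 3$)
$V = -43$ ($V = -3 + \left(-4\right) 2 \cdot 5 = -3 - 40 = -43$)
$t = 54$ ($t = 9 \cdot 2 \cdot 3 = 9 \cdot 6 = 54$)
$S{\left(Y,A \right)} = 3 A$
$S^{2}{\left(V,t \right)} = \left(3 \cdot 54\right)^{2} = 162^{2} = 26244$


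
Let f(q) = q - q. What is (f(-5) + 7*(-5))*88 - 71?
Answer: -3151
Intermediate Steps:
f(q) = 0
(f(-5) + 7*(-5))*88 - 71 = (0 + 7*(-5))*88 - 71 = (0 - 35)*88 - 71 = -35*88 - 71 = -3080 - 71 = -3151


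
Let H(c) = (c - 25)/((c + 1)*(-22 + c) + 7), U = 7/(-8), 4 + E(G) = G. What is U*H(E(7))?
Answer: -77/276 ≈ -0.27899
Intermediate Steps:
E(G) = -4 + G
U = -7/8 (U = 7*(-⅛) = -7/8 ≈ -0.87500)
H(c) = (-25 + c)/(7 + (1 + c)*(-22 + c)) (H(c) = (-25 + c)/((1 + c)*(-22 + c) + 7) = (-25 + c)/(7 + (1 + c)*(-22 + c)))
U*H(E(7)) = -7*(25 - (-4 + 7))/(8*(15 - (-4 + 7)² + 21*(-4 + 7))) = -7*(25 - 1*3)/(8*(15 - 1*3² + 21*3)) = -7*(25 - 3)/(8*(15 - 1*9 + 63)) = -7*22/(8*(15 - 9 + 63)) = -7*22/(8*69) = -7*22/552 = -7/8*22/69 = -77/276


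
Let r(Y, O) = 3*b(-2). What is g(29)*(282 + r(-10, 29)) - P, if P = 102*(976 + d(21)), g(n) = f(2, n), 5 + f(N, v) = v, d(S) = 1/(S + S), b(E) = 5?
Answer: -646985/7 ≈ -92426.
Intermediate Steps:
d(S) = 1/(2*S)
f(N, v) = -5 + v
g(n) = -5 + n
P = 696881/7 (P = 102*(976 + (½)/21) = 102*(976 + (½)*(1/21)) = 102*(976 + 1/42) = 102*(40993/42) = 696881/7 ≈ 99554.)
r(Y, O) = 15 (r(Y, O) = 3*5 = 15)
g(29)*(282 + r(-10, 29)) - P = (-5 + 29)*(282 + 15) - 1*696881/7 = 24*297 - 696881/7 = 7128 - 696881/7 = -646985/7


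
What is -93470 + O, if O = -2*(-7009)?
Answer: -79452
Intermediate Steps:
O = 14018
-93470 + O = -93470 + 14018 = -79452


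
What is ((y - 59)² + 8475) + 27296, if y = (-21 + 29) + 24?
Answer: 36500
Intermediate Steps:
y = 32 (y = 8 + 24 = 32)
((y - 59)² + 8475) + 27296 = ((32 - 59)² + 8475) + 27296 = ((-27)² + 8475) + 27296 = (729 + 8475) + 27296 = 9204 + 27296 = 36500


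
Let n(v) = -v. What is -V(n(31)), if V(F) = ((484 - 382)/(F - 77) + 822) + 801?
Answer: -29197/18 ≈ -1622.1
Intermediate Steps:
V(F) = 1623 + 102/(-77 + F) (V(F) = (102/(-77 + F) + 822) + 801 = (822 + 102/(-77 + F)) + 801 = 1623 + 102/(-77 + F))
-V(n(31)) = -3*(-41623 + 541*(-1*31))/(-77 - 1*31) = -3*(-41623 + 541*(-31))/(-77 - 31) = -3*(-41623 - 16771)/(-108) = -3*(-1)*(-58394)/108 = -1*29197/18 = -29197/18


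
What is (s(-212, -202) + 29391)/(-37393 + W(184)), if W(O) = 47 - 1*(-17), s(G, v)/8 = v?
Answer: -27775/37329 ≈ -0.74406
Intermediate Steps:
s(G, v) = 8*v
W(O) = 64 (W(O) = 47 + 17 = 64)
(s(-212, -202) + 29391)/(-37393 + W(184)) = (8*(-202) + 29391)/(-37393 + 64) = (-1616 + 29391)/(-37329) = 27775*(-1/37329) = -27775/37329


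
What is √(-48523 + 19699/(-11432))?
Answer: 7*I*√32355746670/5716 ≈ 220.28*I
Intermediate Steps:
√(-48523 + 19699/(-11432)) = √(-48523 + 19699*(-1/11432)) = √(-48523 - 19699/11432) = √(-554734635/11432) = 7*I*√32355746670/5716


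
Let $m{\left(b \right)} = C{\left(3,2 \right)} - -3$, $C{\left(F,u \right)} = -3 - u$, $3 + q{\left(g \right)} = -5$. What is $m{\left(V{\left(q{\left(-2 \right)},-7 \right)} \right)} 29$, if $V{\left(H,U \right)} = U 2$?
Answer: $-58$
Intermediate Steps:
$q{\left(g \right)} = -8$ ($q{\left(g \right)} = -3 - 5 = -8$)
$V{\left(H,U \right)} = 2 U$
$m{\left(b \right)} = -2$ ($m{\left(b \right)} = \left(-3 - 2\right) - -3 = \left(-3 - 2\right) + 3 = -5 + 3 = -2$)
$m{\left(V{\left(q{\left(-2 \right)},-7 \right)} \right)} 29 = \left(-2\right) 29 = -58$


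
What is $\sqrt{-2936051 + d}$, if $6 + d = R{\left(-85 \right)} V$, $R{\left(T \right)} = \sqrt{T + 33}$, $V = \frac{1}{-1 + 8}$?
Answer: $\frac{\sqrt{-143866793 + 14 i \sqrt{13}}}{7} \approx 0.0003006 + 1713.5 i$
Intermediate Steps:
$V = \frac{1}{7} \approx 0.14286$
$R{\left(T \right)} = \sqrt{33 + T}$
$d = -6 + \frac{2 i \sqrt{13}}{7}$ ($d = -6 + \sqrt{33 - 85} \cdot \frac{1}{7} = -6 + \sqrt{-52} \cdot \frac{1}{7} = -6 + 2 i \sqrt{13} \cdot \frac{1}{7} = -6 + \frac{2 i \sqrt{13}}{7} \approx -6.0 + 1.0302 i$)
$\sqrt{-2936051 + d} = \sqrt{-2936051 - \left(6 - \frac{2 i \sqrt{13}}{7}\right)} = \sqrt{-2936057 + \frac{2 i \sqrt{13}}{7}}$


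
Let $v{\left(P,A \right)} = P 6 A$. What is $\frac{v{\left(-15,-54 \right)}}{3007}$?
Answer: $\frac{4860}{3007} \approx 1.6162$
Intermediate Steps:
$v{\left(P,A \right)} = 6 A P$ ($v{\left(P,A \right)} = 6 P A = 6 A P$)
$\frac{v{\left(-15,-54 \right)}}{3007} = \frac{6 \left(-54\right) \left(-15\right)}{3007} = 4860 \cdot \frac{1}{3007} = \frac{4860}{3007}$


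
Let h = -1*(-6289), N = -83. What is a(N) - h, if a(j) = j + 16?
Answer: -6356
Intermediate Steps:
h = 6289
a(j) = 16 + j
a(N) - h = (16 - 83) - 1*6289 = -67 - 6289 = -6356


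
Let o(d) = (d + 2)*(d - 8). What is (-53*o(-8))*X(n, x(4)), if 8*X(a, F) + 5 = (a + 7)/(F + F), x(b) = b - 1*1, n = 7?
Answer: 1696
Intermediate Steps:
x(b) = -1 + b (x(b) = b - 1 = -1 + b)
o(d) = (-8 + d)*(2 + d) (o(d) = (2 + d)*(-8 + d) = (-8 + d)*(2 + d))
X(a, F) = -5/8 + (7 + a)/(16*F) (X(a, F) = -5/8 + ((a + 7)/(F + F))/8 = -5/8 + ((7 + a)/((2*F)))/8 = -5/8 + ((7 + a)*(1/(2*F)))/8 = -5/8 + ((7 + a)/(2*F))/8 = -5/8 + (7 + a)/(16*F))
(-53*o(-8))*X(n, x(4)) = (-53*(-16 + (-8)² - 6*(-8)))*((7 + 7 - 10*(-1 + 4))/(16*(-1 + 4))) = (-53*(-16 + 64 + 48))*((1/16)*(7 + 7 - 10*3)/3) = (-53*96)*((1/16)*(⅓)*(7 + 7 - 30)) = -318*(-16)/3 = -5088*(-⅓) = 1696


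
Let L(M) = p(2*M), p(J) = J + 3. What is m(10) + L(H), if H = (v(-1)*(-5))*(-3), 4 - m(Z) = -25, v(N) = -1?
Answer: 2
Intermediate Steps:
m(Z) = 29 (m(Z) = 4 - 1*(-25) = 4 + 25 = 29)
p(J) = 3 + J
H = -15 (H = -1*(-5)*(-3) = 5*(-3) = -15)
L(M) = 3 + 2*M
m(10) + L(H) = 29 + (3 + 2*(-15)) = 29 + (3 - 30) = 29 - 27 = 2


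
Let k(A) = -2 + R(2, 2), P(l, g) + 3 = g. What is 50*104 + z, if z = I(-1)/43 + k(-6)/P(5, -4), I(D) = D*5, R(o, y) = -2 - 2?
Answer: 1565423/301 ≈ 5200.7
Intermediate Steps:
R(o, y) = -4
P(l, g) = -3 + g
k(A) = -6 (k(A) = -2 - 4 = -6)
I(D) = 5*D
z = 223/301 (z = (5*(-1))/43 - 6/(-3 - 4) = -5*1/43 - 6/(-7) = -5/43 - 6*(-⅐) = -5/43 + 6/7 = 223/301 ≈ 0.74086)
50*104 + z = 50*104 + 223/301 = 5200 + 223/301 = 1565423/301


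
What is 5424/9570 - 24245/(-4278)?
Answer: 42538087/6823410 ≈ 6.2341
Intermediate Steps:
5424/9570 - 24245/(-4278) = 5424*(1/9570) - 24245*(-1/4278) = 904/1595 + 24245/4278 = 42538087/6823410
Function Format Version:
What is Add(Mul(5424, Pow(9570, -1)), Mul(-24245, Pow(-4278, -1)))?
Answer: Rational(42538087, 6823410) ≈ 6.2341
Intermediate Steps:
Add(Mul(5424, Pow(9570, -1)), Mul(-24245, Pow(-4278, -1))) = Add(Mul(5424, Rational(1, 9570)), Mul(-24245, Rational(-1, 4278))) = Add(Rational(904, 1595), Rational(24245, 4278)) = Rational(42538087, 6823410)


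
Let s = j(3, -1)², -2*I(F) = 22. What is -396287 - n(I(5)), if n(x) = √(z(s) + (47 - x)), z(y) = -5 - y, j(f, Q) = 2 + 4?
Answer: -396287 - √17 ≈ -3.9629e+5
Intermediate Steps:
I(F) = -11 (I(F) = -½*22 = -11)
j(f, Q) = 6
s = 36 (s = 6² = 36)
n(x) = √(6 - x) (n(x) = √((-5 - 1*36) + (47 - x)) = √((-5 - 36) + (47 - x)) = √(-41 + (47 - x)) = √(6 - x))
-396287 - n(I(5)) = -396287 - √(6 - 1*(-11)) = -396287 - √(6 + 11) = -396287 - √17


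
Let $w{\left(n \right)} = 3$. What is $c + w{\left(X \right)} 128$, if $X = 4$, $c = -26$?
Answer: $358$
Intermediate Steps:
$c + w{\left(X \right)} 128 = -26 + 3 \cdot 128 = -26 + 384 = 358$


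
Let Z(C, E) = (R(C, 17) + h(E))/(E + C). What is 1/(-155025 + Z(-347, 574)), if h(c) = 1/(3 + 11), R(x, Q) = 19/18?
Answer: -14301/2217012454 ≈ -6.4506e-6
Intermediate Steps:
R(x, Q) = 19/18 (R(x, Q) = 19*(1/18) = 19/18)
h(c) = 1/14
Z(C, E) = 71/(63*(C + E)) (Z(C, E) = (19/18 + 1/14)/(E + C) = 71/(63*(C + E)))
1/(-155025 + Z(-347, 574)) = 1/(-155025 + 71/(63*(-347 + 574))) = 1/(-155025 + (71/63)/227) = 1/(-155025 + (71/63)*(1/227)) = 1/(-155025 + 71/14301) = 1/(-2217012454/14301) = -14301/2217012454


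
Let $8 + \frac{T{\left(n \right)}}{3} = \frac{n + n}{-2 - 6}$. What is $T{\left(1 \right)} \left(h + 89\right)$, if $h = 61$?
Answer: $- \frac{7425}{2} \approx -3712.5$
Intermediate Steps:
$T{\left(n \right)} = -24 - \frac{3 n}{4}$ ($T{\left(n \right)} = -24 + 3 \frac{n + n}{-2 - 6} = -24 + 3 \frac{2 n}{-8} = -24 + 3 \cdot 2 n \left(- \frac{1}{8}\right) = -24 + 3 \left(- \frac{n}{4}\right) = -24 - \frac{3 n}{4}$)
$T{\left(1 \right)} \left(h + 89\right) = \left(-24 - \frac{3}{4}\right) \left(61 + 89\right) = \left(-24 - \frac{3}{4}\right) 150 = \left(- \frac{99}{4}\right) 150 = - \frac{7425}{2}$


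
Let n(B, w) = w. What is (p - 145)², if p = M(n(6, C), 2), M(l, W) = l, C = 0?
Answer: 21025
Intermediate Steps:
p = 0
(p - 145)² = (0 - 145)² = (-145)² = 21025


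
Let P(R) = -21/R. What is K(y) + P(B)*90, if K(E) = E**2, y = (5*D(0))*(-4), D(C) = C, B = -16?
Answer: 945/8 ≈ 118.13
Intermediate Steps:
y = 0 (y = (5*0)*(-4) = 0*(-4) = 0)
K(y) + P(B)*90 = 0**2 - 21/(-16)*90 = 0 - 21*(-1/16)*90 = 0 + (21/16)*90 = 0 + 945/8 = 945/8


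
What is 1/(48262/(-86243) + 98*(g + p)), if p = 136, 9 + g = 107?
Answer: 86243/1977676214 ≈ 4.3608e-5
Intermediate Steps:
g = 98 (g = -9 + 107 = 98)
1/(48262/(-86243) + 98*(g + p)) = 1/(48262/(-86243) + 98*(98 + 136)) = 1/(48262*(-1/86243) + 98*234) = 1/(-48262/86243 + 22932) = 1/(1977676214/86243) = 86243/1977676214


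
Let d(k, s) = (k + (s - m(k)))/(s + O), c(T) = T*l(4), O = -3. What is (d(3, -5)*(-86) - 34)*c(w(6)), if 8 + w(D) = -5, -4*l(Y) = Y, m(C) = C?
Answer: -4563/4 ≈ -1140.8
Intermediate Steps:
l(Y) = -Y/4
w(D) = -13 (w(D) = -8 - 5 = -13)
c(T) = -T (c(T) = T*(-¼*4) = T*(-1) = -T)
d(k, s) = s/(-3 + s) (d(k, s) = (k + (s - k))/(s - 3) = s/(-3 + s))
(d(3, -5)*(-86) - 34)*c(w(6)) = (-5/(-3 - 5)*(-86) - 34)*(-1*(-13)) = (-5/(-8)*(-86) - 34)*13 = (-5*(-⅛)*(-86) - 34)*13 = ((5/8)*(-86) - 34)*13 = (-215/4 - 34)*13 = -351/4*13 = -4563/4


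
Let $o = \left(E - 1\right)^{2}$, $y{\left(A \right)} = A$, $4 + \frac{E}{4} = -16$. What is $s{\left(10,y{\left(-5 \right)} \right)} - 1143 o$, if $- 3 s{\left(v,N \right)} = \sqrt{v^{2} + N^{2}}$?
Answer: $-7499223 - \frac{5 \sqrt{5}}{3} \approx -7.4992 \cdot 10^{6}$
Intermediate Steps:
$E = -80$ ($E = -16 + 4 \left(-16\right) = -16 - 64 = -80$)
$o = 6561$ ($o = \left(-80 - 1\right)^{2} = \left(-81\right)^{2} = 6561$)
$s{\left(v,N \right)} = - \frac{\sqrt{N^{2} + v^{2}}}{3}$ ($s{\left(v,N \right)} = - \frac{\sqrt{v^{2} + N^{2}}}{3} = - \frac{\sqrt{N^{2} + v^{2}}}{3}$)
$s{\left(10,y{\left(-5 \right)} \right)} - 1143 o = - \frac{\sqrt{\left(-5\right)^{2} + 10^{2}}}{3} - 7499223 = - \frac{\sqrt{25 + 100}}{3} - 7499223 = - \frac{\sqrt{125}}{3} - 7499223 = - \frac{5 \sqrt{5}}{3} - 7499223 = -7499223 - \frac{5 \sqrt{5}}{3}$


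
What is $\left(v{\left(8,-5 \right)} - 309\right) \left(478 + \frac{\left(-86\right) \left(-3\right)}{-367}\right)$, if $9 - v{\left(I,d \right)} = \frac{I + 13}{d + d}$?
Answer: $- \frac{260912736}{1835} \approx -1.4219 \cdot 10^{5}$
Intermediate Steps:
$v{\left(I,d \right)} = 9 - \frac{13 + I}{2 d}$ ($v{\left(I,d \right)} = 9 - \frac{I + 13}{d + d} = 9 - \frac{13 + I}{2 d}$)
$\left(v{\left(8,-5 \right)} - 309\right) \left(478 + \frac{\left(-86\right) \left(-3\right)}{-367}\right) = \left(\frac{-13 - 8 + 18 \left(-5\right)}{2 \left(-5\right)} - 309\right) \left(478 + \frac{\left(-86\right) \left(-3\right)}{-367}\right) = \left(\frac{1}{2} \left(- \frac{1}{5}\right) \left(-13 - 8 - 90\right) - 309\right) \left(478 + 258 \left(- \frac{1}{367}\right)\right) = \left(\frac{1}{2} \left(- \frac{1}{5}\right) \left(-111\right) - 309\right) \left(478 - \frac{258}{367}\right) = \left(\frac{111}{10} - 309\right) \frac{175168}{367} = \left(- \frac{2979}{10}\right) \frac{175168}{367} = - \frac{260912736}{1835}$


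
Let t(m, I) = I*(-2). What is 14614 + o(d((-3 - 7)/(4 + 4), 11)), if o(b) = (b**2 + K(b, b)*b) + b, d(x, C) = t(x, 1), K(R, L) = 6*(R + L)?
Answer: 14664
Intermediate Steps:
t(m, I) = -2*I
K(R, L) = 6*L + 6*R (K(R, L) = 6*(L + R) = 6*L + 6*R)
d(x, C) = -2 (d(x, C) = -2*1 = -2)
o(b) = b + 13*b**2 (o(b) = (b**2 + (6*b + 6*b)*b) + b = (b**2 + (12*b)*b) + b = (b**2 + 12*b**2) + b = 13*b**2 + b = b + 13*b**2)
14614 + o(d((-3 - 7)/(4 + 4), 11)) = 14614 - 2*(1 + 13*(-2)) = 14614 - 2*(1 - 26) = 14614 - 2*(-25) = 14614 + 50 = 14664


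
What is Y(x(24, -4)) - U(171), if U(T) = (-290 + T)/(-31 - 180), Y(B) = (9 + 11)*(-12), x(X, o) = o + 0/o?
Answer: -50759/211 ≈ -240.56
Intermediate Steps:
x(X, o) = o (x(X, o) = o + 0 = o)
Y(B) = -240 (Y(B) = 20*(-12) = -240)
U(T) = 290/211 - T/211 (U(T) = (-290 + T)/(-211) = (-290 + T)*(-1/211) = 290/211 - T/211)
Y(x(24, -4)) - U(171) = -240 - (290/211 - 1/211*171) = -240 - (290/211 - 171/211) = -240 - 1*119/211 = -240 - 119/211 = -50759/211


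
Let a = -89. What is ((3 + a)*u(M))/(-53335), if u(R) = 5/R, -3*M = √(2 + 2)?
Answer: -129/10667 ≈ -0.012093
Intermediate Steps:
M = -⅔ (M = -√(2 + 2)/3 = -√4/3 = -⅓*2 = -⅔ ≈ -0.66667)
((3 + a)*u(M))/(-53335) = ((3 - 89)*(5/(-⅔)))/(-53335) = -430*(-3)/2*(-1/53335) = -86*(-15/2)*(-1/53335) = 645*(-1/53335) = -129/10667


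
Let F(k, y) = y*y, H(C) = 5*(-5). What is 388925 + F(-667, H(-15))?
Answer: 389550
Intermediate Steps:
H(C) = -25
F(k, y) = y**2
388925 + F(-667, H(-15)) = 388925 + (-25)**2 = 388925 + 625 = 389550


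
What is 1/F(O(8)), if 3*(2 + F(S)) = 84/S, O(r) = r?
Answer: 2/3 ≈ 0.66667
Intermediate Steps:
F(S) = -2 + 28/S (F(S) = -2 + (84/S)/3 = -2 + 28/S)
1/F(O(8)) = 1/(-2 + 28/8) = 1/(-2 + 28*(1/8)) = 1/(-2 + 7/2) = 1/(3/2) = 2/3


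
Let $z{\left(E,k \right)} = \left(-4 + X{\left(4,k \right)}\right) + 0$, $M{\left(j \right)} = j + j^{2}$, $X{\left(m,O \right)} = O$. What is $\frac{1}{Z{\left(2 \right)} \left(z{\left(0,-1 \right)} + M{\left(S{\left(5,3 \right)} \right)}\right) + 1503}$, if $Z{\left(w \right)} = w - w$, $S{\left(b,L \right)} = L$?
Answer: $\frac{1}{1503} \approx 0.00066534$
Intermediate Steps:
$z{\left(E,k \right)} = -4 + k$ ($z{\left(E,k \right)} = \left(-4 + k\right) + 0 = -4 + k$)
$Z{\left(w \right)} = 0$
$\frac{1}{Z{\left(2 \right)} \left(z{\left(0,-1 \right)} + M{\left(S{\left(5,3 \right)} \right)}\right) + 1503} = \frac{1}{0 \left(\left(-4 - 1\right) + 3 \left(1 + 3\right)\right) + 1503} = \frac{1}{0 \left(-5 + 3 \cdot 4\right) + 1503} = \frac{1}{0 \left(-5 + 12\right) + 1503} = \frac{1}{0 \cdot 7 + 1503} = \frac{1}{0 + 1503} = \frac{1}{1503}$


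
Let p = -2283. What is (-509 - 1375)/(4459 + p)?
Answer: -471/544 ≈ -0.86581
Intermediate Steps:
(-509 - 1375)/(4459 + p) = (-509 - 1375)/(4459 - 2283) = -1884/2176 = -1884*1/2176 = -471/544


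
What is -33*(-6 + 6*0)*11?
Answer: 2178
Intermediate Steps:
-33*(-6 + 6*0)*11 = -33*(-6 + 0)*11 = -(-198)*11 = -33*(-66) = 2178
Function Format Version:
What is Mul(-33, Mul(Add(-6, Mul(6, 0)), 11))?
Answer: 2178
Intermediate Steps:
Mul(-33, Mul(Add(-6, Mul(6, 0)), 11)) = Mul(-33, Mul(Add(-6, 0), 11)) = Mul(-33, Mul(-6, 11)) = Mul(-33, -66) = 2178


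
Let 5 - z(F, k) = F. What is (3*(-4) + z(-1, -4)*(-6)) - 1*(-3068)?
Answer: 3020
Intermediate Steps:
z(F, k) = 5 - F
(3*(-4) + z(-1, -4)*(-6)) - 1*(-3068) = (3*(-4) + (5 - 1*(-1))*(-6)) - 1*(-3068) = (-12 + (5 + 1)*(-6)) + 3068 = (-12 + 6*(-6)) + 3068 = (-12 - 36) + 3068 = -48 + 3068 = 3020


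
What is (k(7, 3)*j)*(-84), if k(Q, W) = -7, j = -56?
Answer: -32928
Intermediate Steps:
(k(7, 3)*j)*(-84) = -7*(-56)*(-84) = 392*(-84) = -32928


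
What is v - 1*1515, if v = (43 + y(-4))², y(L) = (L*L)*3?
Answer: 6766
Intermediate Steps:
y(L) = 3*L² (y(L) = L²*3 = 3*L²)
v = 8281 (v = (43 + 3*(-4)²)² = (43 + 3*16)² = (43 + 48)² = 91² = 8281)
v - 1*1515 = 8281 - 1*1515 = 8281 - 1515 = 6766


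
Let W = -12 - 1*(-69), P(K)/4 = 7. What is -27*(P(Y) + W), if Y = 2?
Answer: -2295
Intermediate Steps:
P(K) = 28 (P(K) = 4*7 = 28)
W = 57 (W = -12 + 69 = 57)
-27*(P(Y) + W) = -27*(28 + 57) = -27*85 = -2295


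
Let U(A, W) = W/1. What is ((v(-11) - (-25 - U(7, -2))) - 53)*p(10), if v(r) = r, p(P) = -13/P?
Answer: 533/10 ≈ 53.300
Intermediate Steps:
U(A, W) = W (U(A, W) = W*1 = W)
((v(-11) - (-25 - U(7, -2))) - 53)*p(10) = ((-11 - (-25 - 1*(-2))) - 53)*(-13/10) = ((-11 - (-25 + 2)) - 53)*(-13*⅒) = ((-11 - 1*(-23)) - 53)*(-13/10) = ((-11 + 23) - 53)*(-13/10) = (12 - 53)*(-13/10) = -41*(-13/10) = 533/10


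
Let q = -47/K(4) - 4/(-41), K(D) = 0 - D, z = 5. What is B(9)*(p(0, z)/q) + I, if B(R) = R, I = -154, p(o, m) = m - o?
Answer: -291842/1943 ≈ -150.20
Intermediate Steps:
K(D) = -D
q = 1943/164 (q = -47/((-1*4)) - 4/(-41) = -47/(-4) - 4*(-1/41) = -47*(-¼) + 4/41 = 47/4 + 4/41 = 1943/164 ≈ 11.848)
B(9)*(p(0, z)/q) + I = 9*((5 - 1*0)/(1943/164)) - 154 = 9*((5 + 0)*(164/1943)) - 154 = 9*(5*(164/1943)) - 154 = 9*(820/1943) - 154 = 7380/1943 - 154 = -291842/1943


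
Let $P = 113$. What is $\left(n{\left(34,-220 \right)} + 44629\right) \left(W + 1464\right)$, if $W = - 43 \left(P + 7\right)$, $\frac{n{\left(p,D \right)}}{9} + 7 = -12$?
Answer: $-164316768$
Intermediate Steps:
$n{\left(p,D \right)} = -171$ ($n{\left(p,D \right)} = -63 + 9 \left(-12\right) = -63 - 108 = -171$)
$W = -5160$ ($W = - 43 \left(113 + 7\right) = \left(-43\right) 120 = -5160$)
$\left(n{\left(34,-220 \right)} + 44629\right) \left(W + 1464\right) = \left(-171 + 44629\right) \left(-5160 + 1464\right) = 44458 \left(-3696\right) = -164316768$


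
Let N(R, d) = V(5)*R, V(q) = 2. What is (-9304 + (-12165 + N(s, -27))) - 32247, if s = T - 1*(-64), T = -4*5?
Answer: -53628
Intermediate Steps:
T = -20
s = 44 (s = -20 - 1*(-64) = -20 + 64 = 44)
N(R, d) = 2*R
(-9304 + (-12165 + N(s, -27))) - 32247 = (-9304 + (-12165 + 2*44)) - 32247 = (-9304 + (-12165 + 88)) - 32247 = (-9304 - 12077) - 32247 = -21381 - 32247 = -53628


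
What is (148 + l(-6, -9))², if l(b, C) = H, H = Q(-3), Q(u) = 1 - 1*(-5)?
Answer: 23716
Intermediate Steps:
Q(u) = 6 (Q(u) = 1 + 5 = 6)
H = 6
l(b, C) = 6
(148 + l(-6, -9))² = (148 + 6)² = 154² = 23716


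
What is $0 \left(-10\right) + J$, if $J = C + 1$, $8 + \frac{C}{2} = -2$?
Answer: $-19$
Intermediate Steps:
$C = -20$ ($C = -16 + 2 \left(-2\right) = -16 - 4 = -20$)
$J = -19$ ($J = -20 + 1 = -19$)
$0 \left(-10\right) + J = 0 \left(-10\right) - 19 = 0 - 19 = -19$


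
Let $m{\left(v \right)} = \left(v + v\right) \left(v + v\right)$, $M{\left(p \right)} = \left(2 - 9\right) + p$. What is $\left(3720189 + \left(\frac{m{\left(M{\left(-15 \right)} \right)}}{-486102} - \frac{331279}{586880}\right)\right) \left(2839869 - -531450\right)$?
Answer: $\frac{85190705190511349951289}{6792465280} \approx 1.2542 \cdot 10^{13}$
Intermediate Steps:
$M{\left(p \right)} = -7 + p$
$m{\left(v \right)} = 4 v^{2}$ ($m{\left(v \right)} = 2 v 2 v = 4 v^{2}$)
$\left(3720189 + \left(\frac{m{\left(M{\left(-15 \right)} \right)}}{-486102} - \frac{331279}{586880}\right)\right) \left(2839869 - -531450\right) = \left(3720189 - \left(\frac{331279}{586880} - \frac{4 \left(-7 - 15\right)^{2}}{-486102}\right)\right) \left(2839869 - -531450\right) = \left(3720189 - \left(\frac{331279}{586880} - 4 \left(-22\right)^{2} \left(- \frac{1}{486102}\right)\right)\right) \left(2839869 + \left(-829996 + 1361446\right)\right) = \left(3720189 - \left(\frac{331279}{586880} - 4 \cdot 484 \left(- \frac{1}{486102}\right)\right)\right) \left(2839869 + 531450\right) = \left(3720189 + \left(1936 \left(- \frac{1}{486102}\right) - \frac{331279}{586880}\right)\right) 3371319 = \left(3720189 - \frac{81085792069}{142641770880}\right) 3371319 = \frac{530654265882504251}{142641770880} \cdot 3371319 = \frac{85190705190511349951289}{6792465280}$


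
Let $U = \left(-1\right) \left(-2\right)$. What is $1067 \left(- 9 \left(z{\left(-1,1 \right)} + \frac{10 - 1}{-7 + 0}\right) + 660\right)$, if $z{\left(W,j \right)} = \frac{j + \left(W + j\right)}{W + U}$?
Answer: $\frac{4948746}{7} \approx 7.0696 \cdot 10^{5}$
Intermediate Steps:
$U = 2$
$z{\left(W,j \right)} = \frac{W + 2 j}{2 + W}$ ($z{\left(W,j \right)} = \frac{j + \left(W + j\right)}{W + 2} = \frac{W + 2 j}{2 + W}$)
$1067 \left(- 9 \left(z{\left(-1,1 \right)} + \frac{10 - 1}{-7 + 0}\right) + 660\right) = 1067 \left(- 9 \left(\frac{-1 + 2 \cdot 1}{2 - 1} + \frac{10 - 1}{-7 + 0}\right) + 660\right) = 1067 \left(- 9 \left(\frac{-1 + 2}{1} + \frac{9}{-7}\right) + 660\right) = 1067 \left(- 9 \left(1 \cdot 1 + 9 \left(- \frac{1}{7}\right)\right) + 660\right) = 1067 \left(- 9 \left(1 - \frac{9}{7}\right) + 660\right) = 1067 \left(\left(-9\right) \left(- \frac{2}{7}\right) + 660\right) = 1067 \left(\frac{18}{7} + 660\right) = 1067 \cdot \frac{4638}{7} = \frac{4948746}{7}$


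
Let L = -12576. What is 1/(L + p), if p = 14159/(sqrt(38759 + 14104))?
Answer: -664805088/8360388309407 - 14159*sqrt(52863)/8360388309407 ≈ -7.9908e-5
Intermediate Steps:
p = 14159*sqrt(52863)/52863 (p = 14159/(sqrt(52863)) = 14159*(sqrt(52863)/52863) = 14159*sqrt(52863)/52863 ≈ 61.582)
1/(L + p) = 1/(-12576 + 14159*sqrt(52863)/52863)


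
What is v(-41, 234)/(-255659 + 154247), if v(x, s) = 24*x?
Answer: 82/8451 ≈ 0.0097030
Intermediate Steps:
v(-41, 234)/(-255659 + 154247) = (24*(-41))/(-255659 + 154247) = -984/(-101412) = -984*(-1/101412) = 82/8451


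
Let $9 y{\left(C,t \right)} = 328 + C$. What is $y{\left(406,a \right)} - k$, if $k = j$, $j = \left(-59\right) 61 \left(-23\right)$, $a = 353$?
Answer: $- \frac{744259}{9} \approx -82696.0$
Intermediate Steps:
$y{\left(C,t \right)} = \frac{328}{9} + \frac{C}{9}$ ($y{\left(C,t \right)} = \frac{328 + C}{9} = \frac{328}{9} + \frac{C}{9}$)
$j = 82777$ ($j = \left(-3599\right) \left(-23\right) = 82777$)
$k = 82777$
$y{\left(406,a \right)} - k = \left(\frac{328}{9} + \frac{1}{9} \cdot 406\right) - 82777 = \left(\frac{328}{9} + \frac{406}{9}\right) - 82777 = \frac{734}{9} - 82777 = - \frac{744259}{9}$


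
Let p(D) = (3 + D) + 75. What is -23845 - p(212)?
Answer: -24135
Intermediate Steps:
p(D) = 78 + D
-23845 - p(212) = -23845 - (78 + 212) = -23845 - 1*290 = -23845 - 290 = -24135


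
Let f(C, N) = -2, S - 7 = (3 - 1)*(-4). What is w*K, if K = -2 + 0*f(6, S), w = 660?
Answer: -1320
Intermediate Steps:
S = -1 (S = 7 + (3 - 1)*(-4) = 7 + 2*(-4) = 7 - 8 = -1)
K = -2 (K = -2 + 0*(-2) = -2 + 0 = -2)
w*K = 660*(-2) = -1320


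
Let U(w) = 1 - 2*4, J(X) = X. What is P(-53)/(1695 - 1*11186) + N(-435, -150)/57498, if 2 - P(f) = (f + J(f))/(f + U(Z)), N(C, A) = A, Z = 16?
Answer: -7185331/2728567590 ≈ -0.0026334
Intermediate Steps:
U(w) = -7 (U(w) = 1 - 8 = -7)
P(f) = 2 - 2*f/(-7 + f) (P(f) = 2 - (f + f)/(f - 7) = 2 - 2*f/(-7 + f))
P(-53)/(1695 - 1*11186) + N(-435, -150)/57498 = (-14/(-7 - 53))/(1695 - 1*11186) - 150/57498 = (-14/(-60))/(1695 - 11186) - 150*1/57498 = -14*(-1/60)/(-9491) - 25/9583 = (7/30)*(-1/9491) - 25/9583 = -7/284730 - 25/9583 = -7185331/2728567590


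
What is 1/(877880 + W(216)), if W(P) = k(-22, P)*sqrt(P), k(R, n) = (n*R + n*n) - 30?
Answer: 109735/48991501148 - 62811*sqrt(6)/97983002296 ≈ 6.6966e-7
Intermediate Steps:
k(R, n) = -30 + n**2 + R*n (k(R, n) = (R*n + n**2) - 30 = (n**2 + R*n) - 30 = -30 + n**2 + R*n)
W(P) = sqrt(P)*(-30 + P**2 - 22*P) (W(P) = (-30 + P**2 - 22*P)*sqrt(P) = sqrt(P)*(-30 + P**2 - 22*P))
1/(877880 + W(216)) = 1/(877880 + sqrt(216)*(-30 + 216**2 - 22*216)) = 1/(877880 + (6*sqrt(6))*(-30 + 46656 - 4752)) = 1/(877880 + (6*sqrt(6))*41874) = 1/(877880 + 251244*sqrt(6))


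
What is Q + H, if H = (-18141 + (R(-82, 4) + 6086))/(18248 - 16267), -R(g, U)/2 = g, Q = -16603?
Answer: -32902434/1981 ≈ -16609.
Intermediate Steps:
R(g, U) = -2*g
H = -11891/1981 (H = (-18141 + (-2*(-82) + 6086))/(18248 - 16267) = (-18141 + (164 + 6086))/1981 = (-18141 + 6250)*(1/1981) = -11891*1/1981 = -11891/1981 ≈ -6.0025)
Q + H = -16603 - 11891/1981 = -32902434/1981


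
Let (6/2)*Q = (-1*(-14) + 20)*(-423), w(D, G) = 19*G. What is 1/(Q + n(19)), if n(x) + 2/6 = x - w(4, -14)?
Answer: -3/13528 ≈ -0.00022176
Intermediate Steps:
n(x) = 797/3 + x (n(x) = -⅓ + (x - 19*(-14)) = -⅓ + (x - 1*(-266)) = -⅓ + (x + 266) = -⅓ + (266 + x) = 797/3 + x)
Q = -4794 (Q = ((-1*(-14) + 20)*(-423))/3 = ((14 + 20)*(-423))/3 = (34*(-423))/3 = (⅓)*(-14382) = -4794)
1/(Q + n(19)) = 1/(-4794 + (797/3 + 19)) = 1/(-4794 + 854/3) = 1/(-13528/3) = -3/13528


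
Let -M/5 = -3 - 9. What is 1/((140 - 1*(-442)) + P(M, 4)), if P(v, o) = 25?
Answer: 1/607 ≈ 0.0016474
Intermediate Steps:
M = 60 (M = -5*(-3 - 9) = -5*(-12) = 60)
1/((140 - 1*(-442)) + P(M, 4)) = 1/((140 - 1*(-442)) + 25) = 1/((140 + 442) + 25) = 1/(582 + 25) = 1/607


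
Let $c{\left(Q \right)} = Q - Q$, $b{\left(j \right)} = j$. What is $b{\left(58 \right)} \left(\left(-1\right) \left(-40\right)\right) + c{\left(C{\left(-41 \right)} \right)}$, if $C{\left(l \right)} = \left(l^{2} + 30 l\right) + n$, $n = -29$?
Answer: $2320$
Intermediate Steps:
$C{\left(l \right)} = -29 + l^{2} + 30 l$ ($C{\left(l \right)} = \left(l^{2} + 30 l\right) - 29 = -29 + l^{2} + 30 l$)
$c{\left(Q \right)} = 0$
$b{\left(58 \right)} \left(\left(-1\right) \left(-40\right)\right) + c{\left(C{\left(-41 \right)} \right)} = 58 \left(\left(-1\right) \left(-40\right)\right) + 0 = 58 \cdot 40 + 0 = 2320 + 0 = 2320$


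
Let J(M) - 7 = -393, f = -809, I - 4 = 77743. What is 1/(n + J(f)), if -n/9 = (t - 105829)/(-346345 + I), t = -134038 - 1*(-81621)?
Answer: -12209/4777411 ≈ -0.0025556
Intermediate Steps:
I = 77747 (I = 4 + 77743 = 77747)
J(M) = -386 (J(M) = 7 - 393 = -386)
t = -52417 (t = -134038 + 81621 = -52417)
n = -64737/12209 (n = -9*(-52417 - 105829)/(-346345 + 77747) = -(-1424214)/(-268598) = -(-1424214)*(-1)/268598 = -9*7193/12209 = -64737/12209 ≈ -5.3024)
1/(n + J(f)) = 1/(-64737/12209 - 386) = 1/(-4777411/12209) = -12209/4777411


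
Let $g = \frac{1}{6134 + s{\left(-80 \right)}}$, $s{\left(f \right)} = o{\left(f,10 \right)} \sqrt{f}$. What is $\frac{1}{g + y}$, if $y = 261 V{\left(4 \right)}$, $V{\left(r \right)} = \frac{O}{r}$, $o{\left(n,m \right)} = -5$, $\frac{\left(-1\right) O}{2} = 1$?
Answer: $- \frac{1227610531}{160202974174} - \frac{5 i \sqrt{5}}{160202974174} \approx -0.0076628 - 6.9789 \cdot 10^{-11} i$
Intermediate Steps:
$O = -2$ ($O = \left(-2\right) 1 = -2$)
$s{\left(f \right)} = - 5 \sqrt{f}$
$V{\left(r \right)} = - \frac{2}{r}$
$y = - \frac{261}{2}$ ($y = 261 \left(- \frac{2}{4}\right) = 261 \left(\left(-2\right) \frac{1}{4}\right) = 261 \left(- \frac{1}{2}\right) = - \frac{261}{2} \approx -130.5$)
$g = \frac{1}{6134 - 20 i \sqrt{5}}$ ($g = \frac{1}{6134 - 5 \sqrt{-80}} = \frac{1}{6134 - 5 \cdot 4 i \sqrt{5}} = \frac{1}{6134 - 20 i \sqrt{5}} \approx 0.00016302 + 1.189 \cdot 10^{-6} i$)
$\frac{1}{g + y} = \frac{1}{\left(\frac{3067}{18813978} + \frac{5 i \sqrt{5}}{9406989}\right) - \frac{261}{2}} = \frac{1}{- \frac{1227610531}{9406989} + \frac{5 i \sqrt{5}}{9406989}}$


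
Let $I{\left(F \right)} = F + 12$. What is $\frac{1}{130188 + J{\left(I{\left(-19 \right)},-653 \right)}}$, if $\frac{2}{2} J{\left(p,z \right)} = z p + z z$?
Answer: $\frac{1}{561168} \approx 1.782 \cdot 10^{-6}$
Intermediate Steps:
$I{\left(F \right)} = 12 + F$
$J{\left(p,z \right)} = z^{2} + p z$ ($J{\left(p,z \right)} = z p + z z = p z + z^{2} = z^{2} + p z$)
$\frac{1}{130188 + J{\left(I{\left(-19 \right)},-653 \right)}} = \frac{1}{130188 - 653 \left(\left(12 - 19\right) - 653\right)} = \frac{1}{130188 - 653 \left(-7 - 653\right)} = \frac{1}{130188 - -430980} = \frac{1}{130188 + 430980} = \frac{1}{561168}$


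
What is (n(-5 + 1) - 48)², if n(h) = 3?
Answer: 2025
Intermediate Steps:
(n(-5 + 1) - 48)² = (3 - 48)² = (-45)² = 2025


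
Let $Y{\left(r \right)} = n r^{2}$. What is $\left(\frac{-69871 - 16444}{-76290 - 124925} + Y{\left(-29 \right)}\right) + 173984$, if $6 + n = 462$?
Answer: $\frac{22434684903}{40243} \approx 5.5748 \cdot 10^{5}$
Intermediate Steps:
$n = 456$ ($n = -6 + 462 = 456$)
$Y{\left(r \right)} = 456 r^{2}$
$\left(\frac{-69871 - 16444}{-76290 - 124925} + Y{\left(-29 \right)}\right) + 173984 = \left(\frac{-69871 - 16444}{-76290 - 124925} + 456 \left(-29\right)^{2}\right) + 173984 = \left(- \frac{86315}{-201215} + 456 \cdot 841\right) + 173984 = \left(\left(-86315\right) \left(- \frac{1}{201215}\right) + 383496\right) + 173984 = \left(\frac{17263}{40243} + 383496\right) + 173984 = \frac{15433046791}{40243} + 173984 = \frac{22434684903}{40243}$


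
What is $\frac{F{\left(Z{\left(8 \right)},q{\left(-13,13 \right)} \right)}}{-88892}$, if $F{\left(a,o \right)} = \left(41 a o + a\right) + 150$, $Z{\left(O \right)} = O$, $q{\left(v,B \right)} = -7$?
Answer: $\frac{1069}{44446} \approx 0.024052$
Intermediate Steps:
$F{\left(a,o \right)} = 150 + a + 41 a o$ ($F{\left(a,o \right)} = \left(41 a o + a\right) + 150 = \left(a + 41 a o\right) + 150 = 150 + a + 41 a o$)
$\frac{F{\left(Z{\left(8 \right)},q{\left(-13,13 \right)} \right)}}{-88892} = \frac{150 + 8 + 41 \cdot 8 \left(-7\right)}{-88892} = \left(150 + 8 - 2296\right) \left(- \frac{1}{88892}\right) = \left(-2138\right) \left(- \frac{1}{88892}\right) = \frac{1069}{44446}$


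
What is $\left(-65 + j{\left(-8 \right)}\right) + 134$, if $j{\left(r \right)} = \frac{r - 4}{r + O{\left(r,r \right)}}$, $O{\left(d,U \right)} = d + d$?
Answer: $\frac{139}{2} \approx 69.5$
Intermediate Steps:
$O{\left(d,U \right)} = 2 d$
$j{\left(r \right)} = \frac{-4 + r}{3 r}$ ($j{\left(r \right)} = \frac{r - 4}{r + 2 r} = \frac{-4 + r}{3 r}$)
$\left(-65 + j{\left(-8 \right)}\right) + 134 = \left(-65 + \frac{-4 - 8}{3 \left(-8\right)}\right) + 134 = \left(-65 + \frac{1}{3} \left(- \frac{1}{8}\right) \left(-12\right)\right) + 134 = \left(-65 + \frac{1}{2}\right) + 134 = - \frac{129}{2} + 134 = \frac{139}{2}$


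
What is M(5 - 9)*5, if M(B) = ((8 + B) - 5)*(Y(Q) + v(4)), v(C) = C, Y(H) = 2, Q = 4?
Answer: -30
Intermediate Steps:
M(B) = 18 + 6*B (M(B) = ((8 + B) - 5)*(2 + 4) = (3 + B)*6 = 18 + 6*B)
M(5 - 9)*5 = (18 + 6*(5 - 9))*5 = (18 + 6*(-4))*5 = (18 - 24)*5 = -6*5 = -30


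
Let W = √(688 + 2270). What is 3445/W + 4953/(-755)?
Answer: -4953/755 + 3445*√2958/2958 ≈ 56.781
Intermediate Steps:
W = √2958 ≈ 54.388
3445/W + 4953/(-755) = 3445/(√2958) + 4953/(-755) = 3445*(√2958/2958) + 4953*(-1/755) = 3445*√2958/2958 - 4953/755 = -4953/755 + 3445*√2958/2958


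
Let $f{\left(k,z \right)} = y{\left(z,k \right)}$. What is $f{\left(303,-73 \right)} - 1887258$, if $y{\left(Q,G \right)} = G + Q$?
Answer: $-1887028$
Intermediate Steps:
$f{\left(k,z \right)} = k + z$
$f{\left(303,-73 \right)} - 1887258 = \left(303 - 73\right) - 1887258 = 230 - 1887258 = -1887028$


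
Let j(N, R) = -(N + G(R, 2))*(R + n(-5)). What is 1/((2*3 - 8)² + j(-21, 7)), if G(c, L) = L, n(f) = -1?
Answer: 1/118 ≈ 0.0084746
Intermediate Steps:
j(N, R) = -(-1 + R)*(2 + N) (j(N, R) = -(N + 2)*(R - 1) = -(2 + N)*(-1 + R) = -(-1 + R)*(2 + N))
1/((2*3 - 8)² + j(-21, 7)) = 1/((2*3 - 8)² + (2 - 21 - 2*7 - 1*(-21)*7)) = 1/((6 - 8)² + (2 - 21 - 14 + 147)) = 1/((-2)² + 114) = 1/(4 + 114) = 1/118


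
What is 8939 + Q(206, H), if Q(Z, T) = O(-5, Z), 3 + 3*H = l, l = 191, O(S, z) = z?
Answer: 9145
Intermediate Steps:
H = 188/3 (H = -1 + (1/3)*191 = -1 + 191/3 = 188/3 ≈ 62.667)
Q(Z, T) = Z
8939 + Q(206, H) = 8939 + 206 = 9145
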